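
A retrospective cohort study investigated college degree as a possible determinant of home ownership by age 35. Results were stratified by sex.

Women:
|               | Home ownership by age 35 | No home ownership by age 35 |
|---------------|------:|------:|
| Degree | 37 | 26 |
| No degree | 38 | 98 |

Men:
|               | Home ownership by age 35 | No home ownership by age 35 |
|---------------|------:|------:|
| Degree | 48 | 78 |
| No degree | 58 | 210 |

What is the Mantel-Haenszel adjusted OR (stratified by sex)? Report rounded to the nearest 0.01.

OR_MH = Σ(aᵢdᵢ/nᵢ) / Σ(bᵢcᵢ/nᵢ), where nᵢ is the stratum total.
Stratum 1 (Women): n = 199; a·d/n = 37·98/199 = 18.2211; b·c/n = 26·38/199 = 4.9648
Stratum 2 (Men): n = 394; a·d/n = 48·210/394 = 25.5838; b·c/n = 78·58/394 = 11.4822
OR_MH = (18.2211 + 25.5838) / (4.9648 + 11.4822) = 43.8049 / 16.4471 = 2.66339

2.66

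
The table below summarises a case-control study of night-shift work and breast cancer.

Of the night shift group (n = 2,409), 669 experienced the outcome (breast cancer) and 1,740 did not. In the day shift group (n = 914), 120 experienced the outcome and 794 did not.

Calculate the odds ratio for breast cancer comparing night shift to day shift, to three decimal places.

2.544

From the description: a = 669, b = 1740, c = 120, d = 794.
OR = (a·d)/(b·c) = (669 × 794) / (1740 × 120) = 531186 / 208800 = 2.54399
The odds of breast cancer are about 2.54 times as high in the night shift group.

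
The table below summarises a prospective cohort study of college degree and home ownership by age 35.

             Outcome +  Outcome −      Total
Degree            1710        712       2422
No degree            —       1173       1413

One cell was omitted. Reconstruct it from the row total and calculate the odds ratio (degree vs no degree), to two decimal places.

11.74

The missing cell is in the unexposed row: 1413 − 1173 = 240.
So a = 1710, b = 712, c = 240, d = 1173.
OR = (a·d)/(b·c) = (1710 × 1173) / (712 × 240) = 2005830 / 170880 = 11.73824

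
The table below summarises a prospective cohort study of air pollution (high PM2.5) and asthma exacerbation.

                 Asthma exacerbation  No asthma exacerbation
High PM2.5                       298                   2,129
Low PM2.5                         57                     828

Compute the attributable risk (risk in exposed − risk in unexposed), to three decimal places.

0.058

Cells: a = 298, b = 2129, c = 57, d = 828.
Risk in exposed = 298/2427 = 0.122785; risk in unexposed = 57/885 = 0.064407.
Risk difference = 0.122785 − 0.064407 = 0.058379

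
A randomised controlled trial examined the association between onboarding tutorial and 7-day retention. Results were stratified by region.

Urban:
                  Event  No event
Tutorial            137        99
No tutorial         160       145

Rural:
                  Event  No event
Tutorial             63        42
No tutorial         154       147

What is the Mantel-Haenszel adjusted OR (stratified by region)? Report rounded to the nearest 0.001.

1.317

OR_MH = Σ(aᵢdᵢ/nᵢ) / Σ(bᵢcᵢ/nᵢ), where nᵢ is the stratum total.
Stratum 1 (Urban): n = 541; a·d/n = 137·145/541 = 36.7190; b·c/n = 99·160/541 = 29.2791
Stratum 2 (Rural): n = 406; a·d/n = 63·147/406 = 22.8103; b·c/n = 42·154/406 = 15.9310
OR_MH = (36.7190 + 22.8103) / (29.2791 + 15.9310) = 59.5294 / 45.2101 = 1.31673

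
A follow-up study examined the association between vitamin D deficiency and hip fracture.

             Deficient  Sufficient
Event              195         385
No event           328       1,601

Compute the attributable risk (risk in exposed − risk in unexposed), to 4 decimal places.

Reading the table with exposure as columns: a = 195 (Deficient, case), b = 328 (Deficient, non-case), c = 385 (Sufficient, case), d = 1601.
Risk in exposed = 195/523 = 0.372849; risk in unexposed = 385/1986 = 0.193857.
Risk difference = 0.372849 − 0.193857 = 0.178992

0.1790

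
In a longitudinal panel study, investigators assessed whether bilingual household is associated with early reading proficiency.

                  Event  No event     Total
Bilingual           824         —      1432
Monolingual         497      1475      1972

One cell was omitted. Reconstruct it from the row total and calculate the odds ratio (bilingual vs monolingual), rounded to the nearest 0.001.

The missing cell is in the exposed row: 1432 − 824 = 608.
So a = 824, b = 608, c = 497, d = 1475.
OR = (a·d)/(b·c) = (824 × 1475) / (608 × 497) = 1215400 / 302176 = 4.02216

4.022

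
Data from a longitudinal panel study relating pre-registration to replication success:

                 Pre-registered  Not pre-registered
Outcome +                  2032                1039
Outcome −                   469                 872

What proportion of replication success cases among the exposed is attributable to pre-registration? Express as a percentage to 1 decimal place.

33.1

Reading the table with exposure as columns: a = 2032 (Pre-registered, case), b = 469 (Pre-registered, non-case), c = 1039 (Not pre-registered, case), d = 872.
Risk in exposed = 2032/2501 = 0.81248; risk in unexposed = 1039/1911 = 0.54369.
RR = 0.81248/0.54369 = 1.49436
AR% = (RR − 1)/RR × 100 = (1.49436 − 1)/1.49436 × 100 = 33.0817%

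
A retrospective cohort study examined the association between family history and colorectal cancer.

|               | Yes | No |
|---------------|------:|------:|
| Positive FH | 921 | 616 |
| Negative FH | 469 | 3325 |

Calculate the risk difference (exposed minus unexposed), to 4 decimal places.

Cells: a = 921, b = 616, c = 469, d = 3325.
Risk in exposed = 921/1537 = 0.599219; risk in unexposed = 469/3794 = 0.123616.
Risk difference = 0.599219 − 0.123616 = 0.475603

0.4756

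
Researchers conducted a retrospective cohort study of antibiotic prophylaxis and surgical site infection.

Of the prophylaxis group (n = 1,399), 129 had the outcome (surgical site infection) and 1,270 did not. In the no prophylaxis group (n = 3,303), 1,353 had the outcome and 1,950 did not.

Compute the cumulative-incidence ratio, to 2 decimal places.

0.23

From the description: a = 129, b = 1270, c = 1353, d = 1950.
Risk in exposed = 129/1399 = 0.09221; risk in unexposed = 1353/3303 = 0.40963.
RR = 0.09221 / 0.40963 = 0.22510
The risk is 77% lower among the exposed than among the unexposed.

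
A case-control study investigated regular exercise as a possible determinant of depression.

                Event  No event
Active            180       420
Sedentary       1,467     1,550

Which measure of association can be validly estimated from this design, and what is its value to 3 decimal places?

0.453

Cells: a = 180, b = 420, c = 1467, d = 1550.
This is a case-control study: participants were sampled on outcome status, so risks in the source population cannot be estimated directly — relative risk is not valid here. The odds ratio is the appropriate measure.
OR = (a·d)/(b·c) = (180 × 1550) / (420 × 1467) = 279000 / 616140 = 0.45282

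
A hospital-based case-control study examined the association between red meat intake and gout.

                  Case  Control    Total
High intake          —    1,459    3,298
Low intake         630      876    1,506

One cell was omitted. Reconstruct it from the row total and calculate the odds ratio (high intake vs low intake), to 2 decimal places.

1.75

The missing cell is in the exposed row: 3298 − 1459 = 1839.
So a = 1839, b = 1459, c = 630, d = 876.
OR = (a·d)/(b·c) = (1839 × 876) / (1459 × 630) = 1610964 / 919170 = 1.75263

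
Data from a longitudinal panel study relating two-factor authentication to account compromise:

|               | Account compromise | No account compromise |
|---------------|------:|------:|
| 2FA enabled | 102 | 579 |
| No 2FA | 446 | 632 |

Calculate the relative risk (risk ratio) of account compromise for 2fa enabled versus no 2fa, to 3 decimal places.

0.362

Cells: a = 102, b = 579, c = 446, d = 632.
Risk in exposed = 102/681 = 0.14978; risk in unexposed = 446/1078 = 0.41373.
RR = 0.14978 / 0.41373 = 0.36202
The risk is 64% lower among the exposed than among the unexposed.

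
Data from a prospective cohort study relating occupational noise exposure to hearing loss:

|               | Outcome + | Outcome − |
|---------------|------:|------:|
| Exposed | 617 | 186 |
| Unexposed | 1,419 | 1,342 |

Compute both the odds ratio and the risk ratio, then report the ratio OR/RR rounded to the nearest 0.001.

Cells: a = 617, b = 186, c = 1419, d = 1342.
OR = (617·1342)/(186·1419) = 828014/263934 = 3.13720
Risk in exposed = 617/803 = 0.76837; risk in unexposed = 1419/2761 = 0.51394; RR = 1.49504
OR/RR = 3.13720 / 1.49504 = 2.09840
The outcome is not rare, so the OR lies further from 1 than the RR.

2.098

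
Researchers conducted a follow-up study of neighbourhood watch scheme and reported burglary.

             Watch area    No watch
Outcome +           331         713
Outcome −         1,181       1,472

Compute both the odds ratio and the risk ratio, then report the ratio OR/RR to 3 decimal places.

Reading the table with exposure as columns: a = 331 (Watch area, case), b = 1181 (Watch area, non-case), c = 713 (No watch, case), d = 1472.
OR = (331·1472)/(1181·713) = 487232/842053 = 0.57862
Risk in exposed = 331/1512 = 0.21892; risk in unexposed = 713/2185 = 0.32632; RR = 0.67087
OR/RR = 0.57862 / 0.67087 = 0.86250
The outcome is not rare, so the OR lies further from 1 than the RR.

0.862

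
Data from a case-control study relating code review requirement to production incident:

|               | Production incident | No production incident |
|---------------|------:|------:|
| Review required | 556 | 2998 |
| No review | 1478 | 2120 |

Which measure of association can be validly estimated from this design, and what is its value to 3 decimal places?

0.266

Cells: a = 556, b = 2998, c = 1478, d = 2120.
This is a case-control study: participants were sampled on outcome status, so risks in the source population cannot be estimated directly — relative risk is not valid here. The odds ratio is the appropriate measure.
OR = (a·d)/(b·c) = (556 × 2120) / (2998 × 1478) = 1178720 / 4431044 = 0.26601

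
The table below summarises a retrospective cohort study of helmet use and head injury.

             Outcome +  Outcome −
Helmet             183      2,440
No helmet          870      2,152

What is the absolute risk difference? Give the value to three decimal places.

-0.218

Cells: a = 183, b = 2440, c = 870, d = 2152.
Risk in exposed = 183/2623 = 0.069767; risk in unexposed = 870/3022 = 0.287889.
Risk difference = 0.069767 − 0.287889 = -0.218121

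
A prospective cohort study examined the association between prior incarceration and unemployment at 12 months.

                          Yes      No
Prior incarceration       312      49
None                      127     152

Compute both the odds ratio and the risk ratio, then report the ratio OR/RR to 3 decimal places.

Cells: a = 312, b = 49, c = 127, d = 152.
OR = (312·152)/(49·127) = 47424/6223 = 7.62076
Risk in exposed = 312/361 = 0.86427; risk in unexposed = 127/279 = 0.45520; RR = 1.89866
OR/RR = 7.62076 / 1.89866 = 4.01375
The outcome is not rare, so the OR lies further from 1 than the RR.

4.014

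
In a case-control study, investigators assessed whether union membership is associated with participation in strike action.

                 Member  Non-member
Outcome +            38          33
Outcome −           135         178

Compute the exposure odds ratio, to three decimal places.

1.518

Reading the table with exposure as columns: a = 38 (Member, case), b = 135 (Member, non-case), c = 33 (Non-member, case), d = 178.
OR = (a·d)/(b·c) = (38 × 178) / (135 × 33) = 6764 / 4455 = 1.51829
The odds of participation in strike action are about 1.52 times as high in the member group.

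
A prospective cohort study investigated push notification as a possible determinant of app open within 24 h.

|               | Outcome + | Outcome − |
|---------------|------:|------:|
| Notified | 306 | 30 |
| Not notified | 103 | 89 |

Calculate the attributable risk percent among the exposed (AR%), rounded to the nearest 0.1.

41.1

Cells: a = 306, b = 30, c = 103, d = 89.
Risk in exposed = 306/336 = 0.91071; risk in unexposed = 103/192 = 0.53646.
RR = 0.91071/0.53646 = 1.69764
AR% = (RR − 1)/RR × 100 = (1.69764 − 1)/1.69764 × 100 = 41.0948%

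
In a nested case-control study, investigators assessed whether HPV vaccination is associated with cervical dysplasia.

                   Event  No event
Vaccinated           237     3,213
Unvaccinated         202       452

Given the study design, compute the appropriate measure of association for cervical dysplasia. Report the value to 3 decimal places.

Cells: a = 237, b = 3213, c = 202, d = 452.
This is a nested case-control study: participants were sampled on outcome status, so risks in the source population cannot be estimated directly — relative risk is not valid here. The odds ratio is the appropriate measure.
OR = (a·d)/(b·c) = (237 × 452) / (3213 × 202) = 107124 / 649026 = 0.16505

0.165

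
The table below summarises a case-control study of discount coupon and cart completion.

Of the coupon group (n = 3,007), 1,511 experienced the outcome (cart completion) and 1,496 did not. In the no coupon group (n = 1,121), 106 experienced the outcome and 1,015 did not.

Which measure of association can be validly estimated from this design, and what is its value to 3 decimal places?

From the description: a = 1511, b = 1496, c = 106, d = 1015.
This is a case-control study: participants were sampled on outcome status, so risks in the source population cannot be estimated directly — relative risk is not valid here. The odds ratio is the appropriate measure.
OR = (a·d)/(b·c) = (1511 × 1015) / (1496 × 106) = 1533665 / 158576 = 9.67148

9.671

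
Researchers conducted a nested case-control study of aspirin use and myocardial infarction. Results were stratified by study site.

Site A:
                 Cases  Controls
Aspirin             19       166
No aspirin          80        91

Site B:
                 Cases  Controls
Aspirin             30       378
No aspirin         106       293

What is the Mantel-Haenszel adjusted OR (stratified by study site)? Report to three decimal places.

OR_MH = Σ(aᵢdᵢ/nᵢ) / Σ(bᵢcᵢ/nᵢ), where nᵢ is the stratum total.
Stratum 1 (Site A): n = 356; a·d/n = 19·91/356 = 4.8567; b·c/n = 166·80/356 = 37.3034
Stratum 2 (Site B): n = 807; a·d/n = 30·293/807 = 10.8922; b·c/n = 378·106/807 = 49.6506
OR_MH = (4.8567 + 10.8922) / (37.3034 + 49.6506) = 15.7489 / 86.9539 = 0.18112

0.181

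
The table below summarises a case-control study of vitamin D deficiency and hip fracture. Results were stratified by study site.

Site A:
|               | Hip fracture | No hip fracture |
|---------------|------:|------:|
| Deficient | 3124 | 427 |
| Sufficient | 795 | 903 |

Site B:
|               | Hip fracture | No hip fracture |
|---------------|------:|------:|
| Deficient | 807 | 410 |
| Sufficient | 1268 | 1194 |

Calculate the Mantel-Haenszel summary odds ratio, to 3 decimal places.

OR_MH = Σ(aᵢdᵢ/nᵢ) / Σ(bᵢcᵢ/nᵢ), where nᵢ is the stratum total.
Stratum 1 (Site A): n = 5249; a·d/n = 3124·903/5249 = 537.4304; b·c/n = 427·795/5249 = 64.6723
Stratum 2 (Site B): n = 3679; a·d/n = 807·1194/3679 = 261.9076; b·c/n = 410·1268/3679 = 141.3101
OR_MH = (537.4304 + 261.9076) / (64.6723 + 141.3101) = 799.3380 / 205.9825 = 3.88061

3.881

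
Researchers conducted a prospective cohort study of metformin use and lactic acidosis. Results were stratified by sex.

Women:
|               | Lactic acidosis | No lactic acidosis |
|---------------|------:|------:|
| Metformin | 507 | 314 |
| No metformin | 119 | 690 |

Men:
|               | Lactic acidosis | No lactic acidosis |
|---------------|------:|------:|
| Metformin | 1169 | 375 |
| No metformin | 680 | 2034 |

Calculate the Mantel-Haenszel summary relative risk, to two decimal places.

3.25

RR_MH = Σ(aᵢ·n₀ᵢ/nᵢ) / Σ(cᵢ·n₁ᵢ/nᵢ), with n₁ᵢ = aᵢ+bᵢ (exposed), n₀ᵢ = cᵢ+dᵢ (unexposed), nᵢ = n₁ᵢ+n₀ᵢ.
Stratum 1 (Women): n₁ = 821, n₀ = 809, n = 1630; a·n₀/n = 507·809/1630 = 251.6337; c·n₁/n = 119·821/1630 = 59.9380
Stratum 2 (Men): n₁ = 1544, n₀ = 2714, n = 4258; a·n₀/n = 1169·2714/4258 = 745.1071; c·n₁/n = 680·1544/4258 = 246.5759
RR_MH = (251.6337 + 745.1071) / (59.9380 + 246.5759) = 996.7408 / 306.5139 = 3.25186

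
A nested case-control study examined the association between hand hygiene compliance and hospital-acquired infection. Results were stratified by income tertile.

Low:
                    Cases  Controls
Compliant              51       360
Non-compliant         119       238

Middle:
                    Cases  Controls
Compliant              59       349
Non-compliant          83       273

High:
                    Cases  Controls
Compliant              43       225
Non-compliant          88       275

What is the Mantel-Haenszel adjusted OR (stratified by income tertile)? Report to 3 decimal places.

OR_MH = Σ(aᵢdᵢ/nᵢ) / Σ(bᵢcᵢ/nᵢ), where nᵢ is the stratum total.
Stratum 1 (Low): n = 768; a·d/n = 51·238/768 = 15.8047; b·c/n = 360·119/768 = 55.7812
Stratum 2 (Middle): n = 764; a·d/n = 59·273/764 = 21.0825; b·c/n = 349·83/764 = 37.9149
Stratum 3 (High): n = 631; a·d/n = 43·275/631 = 18.7401; b·c/n = 225·88/631 = 31.3788
OR_MH = (15.8047 + 21.0825 + 18.7401) / (55.7812 + 37.9149 + 31.3788) = 55.6272 / 125.0749 = 0.44475

0.445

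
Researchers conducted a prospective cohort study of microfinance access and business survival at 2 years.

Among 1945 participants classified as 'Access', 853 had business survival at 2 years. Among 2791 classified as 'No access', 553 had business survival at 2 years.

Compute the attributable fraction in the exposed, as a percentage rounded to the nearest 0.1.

54.8

From the description: a = 853, b = 1092, c = 553, d = 2238.
Risk in exposed = 853/1945 = 0.43856; risk in unexposed = 553/2791 = 0.19814.
RR = 0.43856/0.19814 = 2.21342
AR% = (RR − 1)/RR × 100 = (2.21342 − 1)/2.21342 × 100 = 54.8211%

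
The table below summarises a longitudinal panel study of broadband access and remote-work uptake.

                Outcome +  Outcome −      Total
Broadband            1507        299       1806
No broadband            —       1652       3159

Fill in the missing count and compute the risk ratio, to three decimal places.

1.749

The missing cell is in the unexposed row: 3159 − 1652 = 1507.
So a = 1507, b = 299, c = 1507, d = 1652.
RR = [a/(a+b)] / [c/(c+d)] = (1507/1806) / (1507/3159) = 0.83444/0.47705 = 1.74917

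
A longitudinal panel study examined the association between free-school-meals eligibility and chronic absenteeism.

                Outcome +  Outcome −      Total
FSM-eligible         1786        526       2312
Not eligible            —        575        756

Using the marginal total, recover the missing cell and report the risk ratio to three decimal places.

The missing cell is in the unexposed row: 756 − 575 = 181.
So a = 1786, b = 526, c = 181, d = 575.
RR = [a/(a+b)] / [c/(c+d)] = (1786/2312) / (181/756) = 0.77249/0.23942 = 3.22654

3.227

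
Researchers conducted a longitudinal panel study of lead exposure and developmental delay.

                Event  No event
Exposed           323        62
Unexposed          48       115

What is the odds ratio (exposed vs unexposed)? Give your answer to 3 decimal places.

12.482

Cells: a = 323, b = 62, c = 48, d = 115.
OR = (a·d)/(b·c) = (323 × 115) / (62 × 48) = 37145 / 2976 = 12.48152
The odds of developmental delay are about 12.48 times as high in the exposed group.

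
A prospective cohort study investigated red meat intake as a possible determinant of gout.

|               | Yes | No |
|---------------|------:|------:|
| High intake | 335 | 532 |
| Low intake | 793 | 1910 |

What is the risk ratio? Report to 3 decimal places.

Cells: a = 335, b = 532, c = 793, d = 1910.
Risk in exposed = 335/867 = 0.38639; risk in unexposed = 793/2703 = 0.29338.
RR = 0.38639 / 0.29338 = 1.31704
The risk among the exposed is 1.32 times that among the unexposed.

1.317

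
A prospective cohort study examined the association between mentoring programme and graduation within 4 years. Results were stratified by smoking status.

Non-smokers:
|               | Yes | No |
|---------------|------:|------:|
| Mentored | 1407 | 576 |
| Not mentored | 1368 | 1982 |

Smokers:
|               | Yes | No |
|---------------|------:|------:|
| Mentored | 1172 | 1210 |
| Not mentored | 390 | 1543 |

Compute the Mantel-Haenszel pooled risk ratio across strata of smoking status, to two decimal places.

1.95

RR_MH = Σ(aᵢ·n₀ᵢ/nᵢ) / Σ(cᵢ·n₁ᵢ/nᵢ), with n₁ᵢ = aᵢ+bᵢ (exposed), n₀ᵢ = cᵢ+dᵢ (unexposed), nᵢ = n₁ᵢ+n₀ᵢ.
Stratum 1 (Non-smokers): n₁ = 1983, n₀ = 3350, n = 5333; a·n₀/n = 1407·3350/5333 = 883.8271; c·n₁/n = 1368·1983/5333 = 508.6713
Stratum 2 (Smokers): n₁ = 2382, n₀ = 1933, n = 4315; a·n₀/n = 1172·1933/4315 = 525.0234; c·n₁/n = 390·2382/4315 = 215.2908
RR_MH = (883.8271 + 525.0234) / (508.6713 + 215.2908) = 1408.8505 / 723.9621 = 1.94603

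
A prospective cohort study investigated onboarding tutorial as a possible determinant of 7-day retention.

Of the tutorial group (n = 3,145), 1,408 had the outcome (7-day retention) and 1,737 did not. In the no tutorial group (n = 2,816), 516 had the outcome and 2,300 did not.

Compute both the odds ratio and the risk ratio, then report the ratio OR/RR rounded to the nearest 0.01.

From the description: a = 1408, b = 1737, c = 516, d = 2300.
OR = (1408·2300)/(1737·516) = 3238400/896292 = 3.61311
Risk in exposed = 1408/3145 = 0.44769; risk in unexposed = 516/2816 = 0.18324; RR = 2.44323
OR/RR = 3.61311 / 2.44323 = 1.47882
The outcome is not rare, so the OR lies further from 1 than the RR.

1.48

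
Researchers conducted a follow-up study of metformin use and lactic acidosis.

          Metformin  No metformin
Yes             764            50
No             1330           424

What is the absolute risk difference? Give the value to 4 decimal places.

Reading the table with exposure as columns: a = 764 (Metformin, case), b = 1330 (Metformin, non-case), c = 50 (No metformin, case), d = 424.
Risk in exposed = 764/2094 = 0.364852; risk in unexposed = 50/474 = 0.105485.
Risk difference = 0.364852 − 0.105485 = 0.259367

0.2594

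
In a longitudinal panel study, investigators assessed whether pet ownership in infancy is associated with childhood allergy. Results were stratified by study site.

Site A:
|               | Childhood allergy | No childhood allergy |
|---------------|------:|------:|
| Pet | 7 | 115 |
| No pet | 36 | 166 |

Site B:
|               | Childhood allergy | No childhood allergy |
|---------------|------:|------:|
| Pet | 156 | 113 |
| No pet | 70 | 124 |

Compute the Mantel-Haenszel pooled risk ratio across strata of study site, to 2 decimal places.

1.29

RR_MH = Σ(aᵢ·n₀ᵢ/nᵢ) / Σ(cᵢ·n₁ᵢ/nᵢ), with n₁ᵢ = aᵢ+bᵢ (exposed), n₀ᵢ = cᵢ+dᵢ (unexposed), nᵢ = n₁ᵢ+n₀ᵢ.
Stratum 1 (Site A): n₁ = 122, n₀ = 202, n = 324; a·n₀/n = 7·202/324 = 4.3642; c·n₁/n = 36·122/324 = 13.5556
Stratum 2 (Site B): n₁ = 269, n₀ = 194, n = 463; a·n₀/n = 156·194/463 = 65.3650; c·n₁/n = 70·269/463 = 40.6695
RR_MH = (4.3642 + 65.3650) / (13.5556 + 40.6695) = 69.7292 / 54.2251 = 1.28592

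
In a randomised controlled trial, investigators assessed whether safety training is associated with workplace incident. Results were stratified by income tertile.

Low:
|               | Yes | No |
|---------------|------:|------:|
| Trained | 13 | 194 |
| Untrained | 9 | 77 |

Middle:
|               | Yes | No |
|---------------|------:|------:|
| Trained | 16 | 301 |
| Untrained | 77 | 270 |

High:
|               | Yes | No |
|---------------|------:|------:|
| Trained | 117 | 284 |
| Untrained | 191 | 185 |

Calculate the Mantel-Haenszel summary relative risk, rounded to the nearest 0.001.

0.486

RR_MH = Σ(aᵢ·n₀ᵢ/nᵢ) / Σ(cᵢ·n₁ᵢ/nᵢ), with n₁ᵢ = aᵢ+bᵢ (exposed), n₀ᵢ = cᵢ+dᵢ (unexposed), nᵢ = n₁ᵢ+n₀ᵢ.
Stratum 1 (Low): n₁ = 207, n₀ = 86, n = 293; a·n₀/n = 13·86/293 = 3.8157; c·n₁/n = 9·207/293 = 6.3584
Stratum 2 (Middle): n₁ = 317, n₀ = 347, n = 664; a·n₀/n = 16·347/664 = 8.3614; c·n₁/n = 77·317/664 = 36.7605
Stratum 3 (High): n₁ = 401, n₀ = 376, n = 777; a·n₀/n = 117·376/777 = 56.6178; c·n₁/n = 191·401/777 = 98.5727
RR_MH = (3.8157 + 8.3614 + 56.6178) / (6.3584 + 36.7605 + 98.5727) = 68.7949 / 141.6916 = 0.48553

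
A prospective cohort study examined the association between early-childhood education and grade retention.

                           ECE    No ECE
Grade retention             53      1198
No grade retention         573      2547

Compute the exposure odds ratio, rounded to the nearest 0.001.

Reading the table with exposure as columns: a = 53 (ECE, case), b = 573 (ECE, non-case), c = 1198 (No ECE, case), d = 2547.
OR = (a·d)/(b·c) = (53 × 2547) / (573 × 1198) = 134991 / 686454 = 0.19665
Exposure is associated with lower odds of grade retention (OR = 0.20 < 1).

0.197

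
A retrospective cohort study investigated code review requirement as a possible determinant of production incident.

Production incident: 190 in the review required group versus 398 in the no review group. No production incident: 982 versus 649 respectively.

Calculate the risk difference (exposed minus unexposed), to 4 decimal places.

-0.2180

From the description: a = 190, b = 982, c = 398, d = 649.
Risk in exposed = 190/1172 = 0.162116; risk in unexposed = 398/1047 = 0.380134.
Risk difference = 0.162116 − 0.380134 = -0.218018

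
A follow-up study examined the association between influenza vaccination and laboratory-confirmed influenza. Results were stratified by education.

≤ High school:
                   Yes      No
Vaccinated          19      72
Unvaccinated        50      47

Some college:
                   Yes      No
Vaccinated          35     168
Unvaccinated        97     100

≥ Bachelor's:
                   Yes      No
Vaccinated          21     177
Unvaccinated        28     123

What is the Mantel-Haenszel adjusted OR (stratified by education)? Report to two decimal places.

0.28

OR_MH = Σ(aᵢdᵢ/nᵢ) / Σ(bᵢcᵢ/nᵢ), where nᵢ is the stratum total.
Stratum 1 (≤ High school): n = 188; a·d/n = 19·47/188 = 4.7500; b·c/n = 72·50/188 = 19.1489
Stratum 2 (Some college): n = 400; a·d/n = 35·100/400 = 8.7500; b·c/n = 168·97/400 = 40.7400
Stratum 3 (≥ Bachelor's): n = 349; a·d/n = 21·123/349 = 7.4011; b·c/n = 177·28/349 = 14.2006
OR_MH = (4.7500 + 8.7500 + 7.4011) / (19.1489 + 40.7400 + 14.2006) = 20.9011 / 74.0895 = 0.28211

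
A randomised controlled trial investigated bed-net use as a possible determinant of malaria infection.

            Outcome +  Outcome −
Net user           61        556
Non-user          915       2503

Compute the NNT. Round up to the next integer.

6

Risk in treated group = 61/617 = 0.09887; risk in control = 915/3418 = 0.26770.
Absolute risk reduction = 0.26770 − 0.09887 = 0.16883
NNT = 1 / ARR = 1 / 0.16883 = 5.923 → round up → 6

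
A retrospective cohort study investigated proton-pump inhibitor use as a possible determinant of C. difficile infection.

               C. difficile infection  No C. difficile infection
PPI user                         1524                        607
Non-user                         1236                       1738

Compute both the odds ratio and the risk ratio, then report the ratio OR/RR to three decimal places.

2.052

Cells: a = 1524, b = 607, c = 1236, d = 1738.
OR = (1524·1738)/(607·1236) = 2648712/750252 = 3.53043
Risk in exposed = 1524/2131 = 0.71516; risk in unexposed = 1236/2974 = 0.41560; RR = 1.72077
OR/RR = 3.53043 / 1.72077 = 2.05165
The outcome is not rare, so the OR lies further from 1 than the RR.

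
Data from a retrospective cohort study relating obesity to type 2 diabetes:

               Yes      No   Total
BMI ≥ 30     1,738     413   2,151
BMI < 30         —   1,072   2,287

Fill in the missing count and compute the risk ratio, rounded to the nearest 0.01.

1.52

The missing cell is in the unexposed row: 2287 − 1072 = 1215.
So a = 1738, b = 413, c = 1215, d = 1072.
RR = [a/(a+b)] / [c/(c+d)] = (1738/2151) / (1215/2287) = 0.80800/0.53126 = 1.52090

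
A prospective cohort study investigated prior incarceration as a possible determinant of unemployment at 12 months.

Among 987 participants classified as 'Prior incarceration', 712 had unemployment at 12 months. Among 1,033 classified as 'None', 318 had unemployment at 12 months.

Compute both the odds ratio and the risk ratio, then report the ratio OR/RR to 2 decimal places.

From the description: a = 712, b = 275, c = 318, d = 715.
OR = (712·715)/(275·318) = 509080/87450 = 5.82138
Risk in exposed = 712/987 = 0.72138; risk in unexposed = 318/1033 = 0.30784; RR = 2.34334
OR/RR = 5.82138 / 2.34334 = 2.48422
The outcome is not rare, so the OR lies further from 1 than the RR.

2.48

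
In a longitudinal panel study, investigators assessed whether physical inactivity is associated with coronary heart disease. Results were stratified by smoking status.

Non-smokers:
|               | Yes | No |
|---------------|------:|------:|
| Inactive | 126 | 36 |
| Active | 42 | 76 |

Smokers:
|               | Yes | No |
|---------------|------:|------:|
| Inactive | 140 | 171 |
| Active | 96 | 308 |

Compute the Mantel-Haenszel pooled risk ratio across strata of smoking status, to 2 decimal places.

2.00

RR_MH = Σ(aᵢ·n₀ᵢ/nᵢ) / Σ(cᵢ·n₁ᵢ/nᵢ), with n₁ᵢ = aᵢ+bᵢ (exposed), n₀ᵢ = cᵢ+dᵢ (unexposed), nᵢ = n₁ᵢ+n₀ᵢ.
Stratum 1 (Non-smokers): n₁ = 162, n₀ = 118, n = 280; a·n₀/n = 126·118/280 = 53.1000; c·n₁/n = 42·162/280 = 24.3000
Stratum 2 (Smokers): n₁ = 311, n₀ = 404, n = 715; a·n₀/n = 140·404/715 = 79.1049; c·n₁/n = 96·311/715 = 41.7566
RR_MH = (53.1000 + 79.1049) / (24.3000 + 41.7566) = 132.2049 / 66.0566 = 2.00139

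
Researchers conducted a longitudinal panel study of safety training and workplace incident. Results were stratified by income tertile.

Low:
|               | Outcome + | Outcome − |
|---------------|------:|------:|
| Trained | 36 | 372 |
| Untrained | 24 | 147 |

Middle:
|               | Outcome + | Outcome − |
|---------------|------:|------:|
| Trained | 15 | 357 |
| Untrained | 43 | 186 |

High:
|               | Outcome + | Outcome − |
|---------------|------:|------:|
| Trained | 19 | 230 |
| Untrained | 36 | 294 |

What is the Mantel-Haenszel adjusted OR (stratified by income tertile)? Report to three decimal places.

0.424

OR_MH = Σ(aᵢdᵢ/nᵢ) / Σ(bᵢcᵢ/nᵢ), where nᵢ is the stratum total.
Stratum 1 (Low): n = 579; a·d/n = 36·147/579 = 9.1399; b·c/n = 372·24/579 = 15.4197
Stratum 2 (Middle): n = 601; a·d/n = 15·186/601 = 4.6423; b·c/n = 357·43/601 = 25.5424
Stratum 3 (High): n = 579; a·d/n = 19·294/579 = 9.6477; b·c/n = 230·36/579 = 14.3005
OR_MH = (9.1399 + 4.6423 + 9.6477) / (15.4197 + 25.5424 + 14.3005) = 23.4298 / 55.2626 = 0.42397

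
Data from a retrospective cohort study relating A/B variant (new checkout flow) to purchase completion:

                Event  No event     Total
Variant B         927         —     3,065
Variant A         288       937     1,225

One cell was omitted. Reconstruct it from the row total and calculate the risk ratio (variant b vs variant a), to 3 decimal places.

The missing cell is in the exposed row: 3065 − 927 = 2138.
So a = 927, b = 2138, c = 288, d = 937.
RR = [a/(a+b)] / [c/(c+d)] = (927/3065) / (288/1225) = 0.30245/0.23510 = 1.28645

1.286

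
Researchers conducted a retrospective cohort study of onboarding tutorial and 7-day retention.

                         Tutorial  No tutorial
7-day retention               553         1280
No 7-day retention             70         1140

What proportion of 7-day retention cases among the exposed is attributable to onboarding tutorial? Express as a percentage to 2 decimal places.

40.41

Reading the table with exposure as columns: a = 553 (Tutorial, case), b = 70 (Tutorial, non-case), c = 1280 (No tutorial, case), d = 1140.
Risk in exposed = 553/623 = 0.88764; risk in unexposed = 1280/2420 = 0.52893.
RR = 0.88764/0.52893 = 1.67820
AR% = (RR − 1)/RR × 100 = (1.67820 − 1)/1.67820 × 100 = 40.4122%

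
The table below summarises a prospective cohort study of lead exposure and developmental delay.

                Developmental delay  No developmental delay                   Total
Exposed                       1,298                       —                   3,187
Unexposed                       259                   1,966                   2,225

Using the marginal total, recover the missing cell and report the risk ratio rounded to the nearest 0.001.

3.499

The missing cell is in the exposed row: 3187 − 1298 = 1889.
So a = 1298, b = 1889, c = 259, d = 1966.
RR = [a/(a+b)] / [c/(c+d)] = (1298/3187) / (259/2225) = 0.40728/0.11640 = 3.49883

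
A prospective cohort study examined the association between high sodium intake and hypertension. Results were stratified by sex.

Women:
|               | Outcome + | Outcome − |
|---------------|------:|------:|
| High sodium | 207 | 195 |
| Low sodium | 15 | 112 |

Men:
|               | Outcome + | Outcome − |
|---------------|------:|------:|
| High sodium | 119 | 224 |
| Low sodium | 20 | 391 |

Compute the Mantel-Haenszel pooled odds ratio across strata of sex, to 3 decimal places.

9.200

OR_MH = Σ(aᵢdᵢ/nᵢ) / Σ(bᵢcᵢ/nᵢ), where nᵢ is the stratum total.
Stratum 1 (Women): n = 529; a·d/n = 207·112/529 = 43.8261; b·c/n = 195·15/529 = 5.5293
Stratum 2 (Men): n = 754; a·d/n = 119·391/754 = 61.7095; b·c/n = 224·20/754 = 5.9416
OR_MH = (43.8261 + 61.7095) / (5.5293 + 5.9416) = 105.5356 / 11.4709 = 9.20026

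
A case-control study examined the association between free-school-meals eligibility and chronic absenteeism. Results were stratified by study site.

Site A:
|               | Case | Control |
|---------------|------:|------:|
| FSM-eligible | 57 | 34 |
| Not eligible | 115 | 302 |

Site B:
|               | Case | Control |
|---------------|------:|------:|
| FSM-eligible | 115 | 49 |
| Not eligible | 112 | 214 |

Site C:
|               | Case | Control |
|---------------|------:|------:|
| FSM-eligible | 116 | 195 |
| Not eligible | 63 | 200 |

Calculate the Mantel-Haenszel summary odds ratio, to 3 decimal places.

3.090

OR_MH = Σ(aᵢdᵢ/nᵢ) / Σ(bᵢcᵢ/nᵢ), where nᵢ is the stratum total.
Stratum 1 (Site A): n = 508; a·d/n = 57·302/508 = 33.8858; b·c/n = 34·115/508 = 7.6969
Stratum 2 (Site B): n = 490; a·d/n = 115·214/490 = 50.2245; b·c/n = 49·112/490 = 11.2000
Stratum 3 (Site C): n = 574; a·d/n = 116·200/574 = 40.4181; b·c/n = 195·63/574 = 21.4024
OR_MH = (33.8858 + 50.2245 + 40.4181) / (7.6969 + 11.2000 + 21.4024) = 124.5284 / 40.2993 = 3.09009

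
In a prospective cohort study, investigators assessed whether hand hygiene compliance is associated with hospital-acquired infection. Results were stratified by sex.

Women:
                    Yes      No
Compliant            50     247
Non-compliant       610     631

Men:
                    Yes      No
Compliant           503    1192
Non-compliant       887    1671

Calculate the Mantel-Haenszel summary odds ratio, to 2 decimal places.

OR_MH = Σ(aᵢdᵢ/nᵢ) / Σ(bᵢcᵢ/nᵢ), where nᵢ is the stratum total.
Stratum 1 (Women): n = 1538; a·d/n = 50·631/1538 = 20.5137; b·c/n = 247·610/1538 = 97.9649
Stratum 2 (Men): n = 4253; a·d/n = 503·1671/4253 = 197.6283; b·c/n = 1192·887/4253 = 248.6019
OR_MH = (20.5137 + 197.6283) / (97.9649 + 248.6019) = 218.1419 / 346.5668 = 0.62944

0.63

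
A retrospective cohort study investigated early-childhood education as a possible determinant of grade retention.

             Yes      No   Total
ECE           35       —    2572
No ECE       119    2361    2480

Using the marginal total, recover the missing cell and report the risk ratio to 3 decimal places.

0.284

The missing cell is in the exposed row: 2572 − 35 = 2537.
So a = 35, b = 2537, c = 119, d = 2361.
RR = [a/(a+b)] / [c/(c+d)] = (35/2572) / (119/2480) = 0.01361/0.04798 = 0.28360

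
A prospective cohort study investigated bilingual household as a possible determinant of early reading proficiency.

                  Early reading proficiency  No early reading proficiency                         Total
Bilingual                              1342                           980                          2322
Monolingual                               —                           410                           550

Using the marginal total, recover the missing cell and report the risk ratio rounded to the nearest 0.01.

The missing cell is in the unexposed row: 550 − 410 = 140.
So a = 1342, b = 980, c = 140, d = 410.
RR = [a/(a+b)] / [c/(c+d)] = (1342/2322) / (140/550) = 0.57795/0.25455 = 2.27052

2.27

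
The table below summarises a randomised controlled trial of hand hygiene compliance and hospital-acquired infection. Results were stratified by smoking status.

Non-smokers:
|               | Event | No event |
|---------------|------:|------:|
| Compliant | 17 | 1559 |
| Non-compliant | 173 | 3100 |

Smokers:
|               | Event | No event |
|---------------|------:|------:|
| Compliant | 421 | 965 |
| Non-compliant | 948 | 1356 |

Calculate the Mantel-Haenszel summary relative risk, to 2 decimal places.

RR_MH = Σ(aᵢ·n₀ᵢ/nᵢ) / Σ(cᵢ·n₁ᵢ/nᵢ), with n₁ᵢ = aᵢ+bᵢ (exposed), n₀ᵢ = cᵢ+dᵢ (unexposed), nᵢ = n₁ᵢ+n₀ᵢ.
Stratum 1 (Non-smokers): n₁ = 1576, n₀ = 3273, n = 4849; a·n₀/n = 17·3273/4849 = 11.4747; c·n₁/n = 173·1576/4849 = 56.2277
Stratum 2 (Smokers): n₁ = 1386, n₀ = 2304, n = 3690; a·n₀/n = 421·2304/3690 = 262.8683; c·n₁/n = 948·1386/3690 = 356.0780
RR_MH = (11.4747 + 262.8683) / (56.2277 + 356.0780) = 274.3430 / 412.3057 = 0.66539

0.67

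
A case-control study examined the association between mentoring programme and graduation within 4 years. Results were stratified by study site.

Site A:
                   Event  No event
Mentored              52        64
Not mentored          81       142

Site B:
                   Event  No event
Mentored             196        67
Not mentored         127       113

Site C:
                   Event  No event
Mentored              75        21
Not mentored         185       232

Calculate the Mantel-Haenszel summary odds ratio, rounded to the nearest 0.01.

OR_MH = Σ(aᵢdᵢ/nᵢ) / Σ(bᵢcᵢ/nᵢ), where nᵢ is the stratum total.
Stratum 1 (Site A): n = 339; a·d/n = 52·142/339 = 21.7817; b·c/n = 64·81/339 = 15.2920
Stratum 2 (Site B): n = 503; a·d/n = 196·113/503 = 44.0318; b·c/n = 67·127/503 = 16.9165
Stratum 3 (Site C): n = 513; a·d/n = 75·232/513 = 33.9181; b·c/n = 21·185/513 = 7.5731
OR_MH = (21.7817 + 44.0318 + 33.9181) / (15.2920 + 16.9165 + 7.5731) = 99.7316 / 39.7816 = 2.50698

2.51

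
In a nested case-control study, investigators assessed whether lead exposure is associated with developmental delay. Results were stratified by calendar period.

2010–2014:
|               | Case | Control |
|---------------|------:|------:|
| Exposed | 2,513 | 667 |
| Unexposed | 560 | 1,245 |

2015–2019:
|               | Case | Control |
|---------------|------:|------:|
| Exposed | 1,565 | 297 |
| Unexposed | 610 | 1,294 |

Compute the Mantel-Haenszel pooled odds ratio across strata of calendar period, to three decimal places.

9.472

OR_MH = Σ(aᵢdᵢ/nᵢ) / Σ(bᵢcᵢ/nᵢ), where nᵢ is the stratum total.
Stratum 1 (2010–2014): n = 4985; a·d/n = 2513·1245/4985 = 627.6199; b·c/n = 667·560/4985 = 74.9288
Stratum 2 (2015–2019): n = 3766; a·d/n = 1565·1294/3766 = 537.7350; b·c/n = 297·610/3766 = 48.1067
OR_MH = (627.6199 + 537.7350) / (74.9288 + 48.1067) = 1165.3549 / 123.0355 = 9.47169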